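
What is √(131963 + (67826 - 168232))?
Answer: √31557 ≈ 177.64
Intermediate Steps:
√(131963 + (67826 - 168232)) = √(131963 - 100406) = √31557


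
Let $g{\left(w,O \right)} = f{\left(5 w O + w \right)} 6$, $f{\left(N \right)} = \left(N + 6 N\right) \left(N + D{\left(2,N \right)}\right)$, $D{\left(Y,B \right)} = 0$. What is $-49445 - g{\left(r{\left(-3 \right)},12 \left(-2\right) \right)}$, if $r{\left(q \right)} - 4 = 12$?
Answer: $-152308517$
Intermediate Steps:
$r{\left(q \right)} = 16$ ($r{\left(q \right)} = 4 + 12 = 16$)
$f{\left(N \right)} = 7 N^{2}$ ($f{\left(N \right)} = \left(N + 6 N\right) \left(N + 0\right) = 7 N N = 7 N^{2}$)
$g{\left(w,O \right)} = 42 \left(w + 5 O w\right)^{2}$ ($g{\left(w,O \right)} = 7 \left(5 w O + w\right)^{2} \cdot 6 = 7 \left(5 O w + w\right)^{2} \cdot 6 = 7 \left(w + 5 O w\right)^{2} \cdot 6 = 42 \left(w + 5 O w\right)^{2}$)
$-49445 - g{\left(r{\left(-3 \right)},12 \left(-2\right) \right)} = -49445 - 42 \cdot 16^{2} \left(1 + 5 \cdot 12 \left(-2\right)\right)^{2} = -49445 - 42 \cdot 256 \left(1 + 5 \left(-24\right)\right)^{2} = -49445 - 42 \cdot 256 \left(1 - 120\right)^{2} = -49445 - 42 \cdot 256 \left(-119\right)^{2} = -49445 - 42 \cdot 256 \cdot 14161 = -49445 - 152259072 = -152308517$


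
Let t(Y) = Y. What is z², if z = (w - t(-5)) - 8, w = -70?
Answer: 5329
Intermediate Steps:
z = -73 (z = (-70 - 1*(-5)) - 8 = (-70 + 5) - 8 = -65 - 8 = -73)
z² = (-73)² = 5329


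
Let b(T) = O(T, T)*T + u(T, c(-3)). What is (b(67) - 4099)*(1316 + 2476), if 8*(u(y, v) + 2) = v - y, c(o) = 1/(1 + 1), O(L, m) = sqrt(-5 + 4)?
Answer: -15582513 + 254064*I ≈ -1.5583e+7 + 2.5406e+5*I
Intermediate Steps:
O(L, m) = I (O(L, m) = sqrt(-1) = I)
c(o) = 1/2
u(y, v) = -2 - y/8 + v/8 (u(y, v) = -2 + (v - y)/8 = -2 + (-y/8 + v/8) = -2 - y/8 + v/8)
b(T) = -31/16 - T/8 + I*T (b(T) = I*T + (-2 - T/8 + (1/8)*(1/2)) = I*T + (-2 - T/8 + 1/16) = I*T + (-31/16 - T/8) = -31/16 - T/8 + I*T)
(b(67) - 4099)*(1316 + 2476) = ((-31/16 - 1/8*67 + I*67) - 4099)*(1316 + 2476) = ((-31/16 - 67/8 + 67*I) - 4099)*3792 = ((-165/16 + 67*I) - 4099)*3792 = (-65749/16 + 67*I)*3792 = -15582513 + 254064*I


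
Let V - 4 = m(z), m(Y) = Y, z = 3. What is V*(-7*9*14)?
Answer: -6174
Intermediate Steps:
V = 7 (V = 4 + 3 = 7)
V*(-7*9*14) = 7*(-7*9*14) = 7*(-63*14) = 7*(-882) = -6174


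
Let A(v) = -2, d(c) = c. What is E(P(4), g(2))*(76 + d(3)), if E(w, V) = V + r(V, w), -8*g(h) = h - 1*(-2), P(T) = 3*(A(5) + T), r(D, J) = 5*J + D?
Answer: 2291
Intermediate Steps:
r(D, J) = D + 5*J
P(T) = -6 + 3*T (P(T) = 3*(-2 + T) = -6 + 3*T)
g(h) = -¼ - h/8 (g(h) = -(h - 1*(-2))/8 = -(h + 2)/8 = -(2 + h)/8 = -¼ - h/8)
E(w, V) = 2*V + 5*w (E(w, V) = V + (V + 5*w) = 2*V + 5*w)
E(P(4), g(2))*(76 + d(3)) = (2*(-¼ - ⅛*2) + 5*(-6 + 3*4))*(76 + 3) = (2*(-¼ - ¼) + 5*(-6 + 12))*79 = (2*(-½) + 5*6)*79 = (-1 + 30)*79 = 29*79 = 2291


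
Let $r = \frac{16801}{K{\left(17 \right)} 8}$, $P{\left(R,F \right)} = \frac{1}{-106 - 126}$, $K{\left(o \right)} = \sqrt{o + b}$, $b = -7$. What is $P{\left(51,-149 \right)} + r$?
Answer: $- \frac{1}{232} + \frac{16801 \sqrt{10}}{80} \approx 664.11$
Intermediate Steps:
$K{\left(o \right)} = \sqrt{-7 + o}$ ($K{\left(o \right)} = \sqrt{o - 7} = \sqrt{-7 + o}$)
$P{\left(R,F \right)} = - \frac{1}{232}$ ($P{\left(R,F \right)} = \frac{1}{-232} = - \frac{1}{232}$)
$r = \frac{16801 \sqrt{10}}{80}$ ($r = \frac{16801}{\sqrt{-7 + 17} \cdot 8} = \frac{16801}{\sqrt{10} \cdot 8} = \frac{16801}{8 \sqrt{10}} = 16801 \frac{\sqrt{10}}{80} = \frac{16801 \sqrt{10}}{80} \approx 664.12$)
$P{\left(51,-149 \right)} + r = - \frac{1}{232} + \frac{16801 \sqrt{10}}{80}$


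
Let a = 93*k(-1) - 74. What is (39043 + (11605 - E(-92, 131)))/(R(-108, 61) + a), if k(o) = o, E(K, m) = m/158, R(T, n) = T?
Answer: -8002253/43450 ≈ -184.17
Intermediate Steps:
E(K, m) = m/158 (E(K, m) = m*(1/158) = m/158)
a = -167 (a = 93*(-1) - 74 = -93 - 74 = -167)
(39043 + (11605 - E(-92, 131)))/(R(-108, 61) + a) = (39043 + (11605 - 131/158))/(-108 - 167) = (39043 + (11605 - 1*131/158))/(-275) = (39043 + (11605 - 131/158))*(-1/275) = (39043 + 1833459/158)*(-1/275) = (8002253/158)*(-1/275) = -8002253/43450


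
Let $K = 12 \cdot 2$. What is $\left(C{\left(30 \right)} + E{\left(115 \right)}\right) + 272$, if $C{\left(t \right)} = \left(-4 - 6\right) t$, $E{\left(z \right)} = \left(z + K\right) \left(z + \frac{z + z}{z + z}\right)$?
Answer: $16096$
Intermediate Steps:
$K = 24$
$E{\left(z \right)} = \left(1 + z\right) \left(24 + z\right)$ ($E{\left(z \right)} = \left(z + 24\right) \left(z + \frac{z + z}{z + z}\right) = \left(24 + z\right) \left(z + \frac{2 z}{2 z}\right) = \left(24 + z\right) \left(z + 2 z \frac{1}{2 z}\right) = \left(24 + z\right) \left(z + 1\right) = \left(24 + z\right) \left(1 + z\right) = \left(1 + z\right) \left(24 + z\right)$)
$C{\left(t \right)} = - 10 t$
$\left(C{\left(30 \right)} + E{\left(115 \right)}\right) + 272 = \left(\left(-10\right) 30 + \left(24 + 115^{2} + 25 \cdot 115\right)\right) + 272 = \left(-300 + \left(24 + 13225 + 2875\right)\right) + 272 = \left(-300 + 16124\right) + 272 = 15824 + 272 = 16096$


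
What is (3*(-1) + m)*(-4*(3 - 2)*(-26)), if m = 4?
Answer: 104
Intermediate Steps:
(3*(-1) + m)*(-4*(3 - 2)*(-26)) = (3*(-1) + 4)*(-4*(3 - 2)*(-26)) = (-3 + 4)*(-4*1*(-26)) = 1*(-4*(-26)) = 1*104 = 104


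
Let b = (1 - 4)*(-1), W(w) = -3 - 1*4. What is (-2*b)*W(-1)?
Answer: 42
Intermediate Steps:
W(w) = -7 (W(w) = -3 - 4 = -7)
b = 3 (b = -3*(-1) = 3)
(-2*b)*W(-1) = -2*3*(-7) = -6*(-7) = 42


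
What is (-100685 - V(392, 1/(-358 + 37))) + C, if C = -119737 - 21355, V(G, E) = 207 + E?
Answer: -77676863/321 ≈ -2.4198e+5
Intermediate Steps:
C = -141092
(-100685 - V(392, 1/(-358 + 37))) + C = (-100685 - (207 + 1/(-358 + 37))) - 141092 = (-100685 - (207 + 1/(-321))) - 141092 = (-100685 - (207 - 1/321)) - 141092 = (-100685 - 1*66446/321) - 141092 = (-100685 - 66446/321) - 141092 = -32386331/321 - 141092 = -77676863/321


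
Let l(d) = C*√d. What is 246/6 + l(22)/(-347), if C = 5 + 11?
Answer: 41 - 16*√22/347 ≈ 40.784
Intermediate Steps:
C = 16
l(d) = 16*√d
246/6 + l(22)/(-347) = 246/6 + (16*√22)/(-347) = 246*(⅙) + (16*√22)*(-1/347) = 41 - 16*√22/347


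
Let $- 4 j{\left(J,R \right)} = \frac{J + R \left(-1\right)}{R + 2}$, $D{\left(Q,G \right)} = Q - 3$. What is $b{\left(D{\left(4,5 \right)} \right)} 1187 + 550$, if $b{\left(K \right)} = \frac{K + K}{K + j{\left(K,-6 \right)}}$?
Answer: $\frac{50634}{23} \approx 2201.5$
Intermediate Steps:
$D{\left(Q,G \right)} = -3 + Q$ ($D{\left(Q,G \right)} = Q - 3 = -3 + Q$)
$j{\left(J,R \right)} = - \frac{J - R}{4 \left(2 + R\right)}$ ($j{\left(J,R \right)} = - \frac{\left(J + R \left(-1\right)\right) \frac{1}{R + 2}}{4} = - \frac{\left(J - R\right) \frac{1}{2 + R}}{4} = - \frac{\frac{1}{2 + R} \left(J - R\right)}{4} = - \frac{J - R}{4 \left(2 + R\right)}$)
$b{\left(K \right)} = \frac{2 K}{\frac{3}{8} + \frac{17 K}{16}}$ ($b{\left(K \right)} = \frac{K + K}{K + \frac{-6 - K}{4 \left(2 - 6\right)}} = \frac{2 K}{K + \frac{-6 - K}{4 \left(-4\right)}} = \frac{2 K}{K + \frac{1}{4} \left(- \frac{1}{4}\right) \left(-6 - K\right)} = \frac{2 K}{K + \left(\frac{3}{8} + \frac{K}{16}\right)} = \frac{2 K}{\frac{3}{8} + \frac{17 K}{16}}$)
$b{\left(D{\left(4,5 \right)} \right)} 1187 + 550 = \frac{32 \left(-3 + 4\right)}{6 + 17 \left(-3 + 4\right)} 1187 + 550 = 32 \cdot 1 \frac{1}{6 + 17 \cdot 1} \cdot 1187 + 550 = 32 \cdot 1 \frac{1}{6 + 17} \cdot 1187 + 550 = 32 \cdot 1 \cdot \frac{1}{23} \cdot 1187 + 550 = \frac{32}{23} \cdot 1187 + 550 = \frac{37984}{23} + 550 = \frac{50634}{23}$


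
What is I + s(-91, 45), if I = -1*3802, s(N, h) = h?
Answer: -3757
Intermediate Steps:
I = -3802
I + s(-91, 45) = -3802 + 45 = -3757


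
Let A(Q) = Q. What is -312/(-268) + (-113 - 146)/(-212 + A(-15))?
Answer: 35059/15209 ≈ 2.3051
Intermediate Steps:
-312/(-268) + (-113 - 146)/(-212 + A(-15)) = -312/(-268) + (-113 - 146)/(-212 - 15) = -312*(-1/268) - 259/(-227) = 78/67 - 259*(-1/227) = 78/67 + 259/227 = 35059/15209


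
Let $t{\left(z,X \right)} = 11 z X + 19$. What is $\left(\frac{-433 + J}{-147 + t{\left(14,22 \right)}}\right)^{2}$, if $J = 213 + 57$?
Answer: $\frac{1}{400} \approx 0.0025$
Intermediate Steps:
$J = 270$
$t{\left(z,X \right)} = 19 + 11 X z$ ($t{\left(z,X \right)} = 11 X z + 19 = 19 + 11 X z$)
$\left(\frac{-433 + J}{-147 + t{\left(14,22 \right)}}\right)^{2} = \left(\frac{-433 + 270}{-147 + \left(19 + 11 \cdot 22 \cdot 14\right)}\right)^{2} = \left(- \frac{163}{-147 + \left(19 + 3388\right)}\right)^{2} = \left(- \frac{163}{-147 + 3407}\right)^{2} = \left(- \frac{163}{3260}\right)^{2} = \left(\left(-163\right) \frac{1}{3260}\right)^{2} = \left(- \frac{1}{20}\right)^{2} = \frac{1}{400}$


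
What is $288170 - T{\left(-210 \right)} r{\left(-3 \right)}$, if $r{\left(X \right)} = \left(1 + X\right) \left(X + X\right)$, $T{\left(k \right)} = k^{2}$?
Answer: $-241030$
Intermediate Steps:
$r{\left(X \right)} = 2 X \left(1 + X\right)$ ($r{\left(X \right)} = \left(1 + X\right) 2 X = 2 X \left(1 + X\right)$)
$288170 - T{\left(-210 \right)} r{\left(-3 \right)} = 288170 - \left(-210\right)^{2} \cdot 2 \left(-3\right) \left(1 - 3\right) = 288170 - 44100 \cdot 2 \left(-3\right) \left(-2\right) = 288170 - 44100 \cdot 12 = 288170 - 529200 = -241030$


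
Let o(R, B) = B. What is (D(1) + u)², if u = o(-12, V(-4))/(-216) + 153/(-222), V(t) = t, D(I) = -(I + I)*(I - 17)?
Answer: 979564804/998001 ≈ 981.53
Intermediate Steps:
D(I) = -2*I*(-17 + I)
u = -670/999 (u = -4/(-216) + 153/(-222) = -4*(-1/216) + 153*(-1/222) = 1/54 - 51/74 = -670/999 ≈ -0.67067)
(D(1) + u)² = (2*1*(17 - 1*1) - 670/999)² = (2*1*(17 - 1) - 670/999)² = (2*1*16 - 670/999)² = (32 - 670/999)² = (31298/999)² = 979564804/998001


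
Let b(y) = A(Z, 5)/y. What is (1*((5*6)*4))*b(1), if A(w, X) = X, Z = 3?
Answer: 600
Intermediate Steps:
b(y) = 5/y
(1*((5*6)*4))*b(1) = (1*((5*6)*4))*(5/1) = (1*(30*4))*(5*1) = (1*120)*5 = 120*5 = 600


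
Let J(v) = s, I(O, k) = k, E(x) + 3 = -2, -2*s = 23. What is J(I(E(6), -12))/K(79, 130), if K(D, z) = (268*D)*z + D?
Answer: -23/5504878 ≈ -4.1781e-6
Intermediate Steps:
s = -23/2 (s = -1/2*23 = -23/2 ≈ -11.500)
E(x) = -5 (E(x) = -3 - 2 = -5)
K(D, z) = D + 268*D*z (K(D, z) = 268*D*z + D = D + 268*D*z)
J(v) = -23/2
J(I(E(6), -12))/K(79, 130) = -23*1/(79*(1 + 268*130))/2 = -23*1/(79*(1 + 34840))/2 = -23/(2*(79*34841)) = -23/2/2752439 = -23/2*1/2752439 = -23/5504878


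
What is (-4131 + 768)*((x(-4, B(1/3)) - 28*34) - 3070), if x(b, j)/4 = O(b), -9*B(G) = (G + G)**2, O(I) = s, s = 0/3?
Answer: 13525986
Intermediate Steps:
s = 0 (s = 0*(1/3) = 0)
O(I) = 0
B(G) = -4*G**2/9 (B(G) = -(G + G)**2/9 = -4*G**2/9)
x(b, j) = 0 (x(b, j) = 4*0 = 0)
(-4131 + 768)*((x(-4, B(1/3)) - 28*34) - 3070) = (-4131 + 768)*((0 - 28*34) - 3070) = -3363*((0 - 952) - 3070) = -3363*(-952 - 3070) = -3363*(-4022) = 13525986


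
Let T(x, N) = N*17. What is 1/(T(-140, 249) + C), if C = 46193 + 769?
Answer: 1/51195 ≈ 1.9533e-5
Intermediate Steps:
C = 46962
T(x, N) = 17*N
1/(T(-140, 249) + C) = 1/(17*249 + 46962) = 1/(4233 + 46962) = 1/51195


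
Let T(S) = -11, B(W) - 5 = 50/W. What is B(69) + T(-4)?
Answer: -364/69 ≈ -5.2754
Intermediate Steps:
B(W) = 5 + 50/W
B(69) + T(-4) = (5 + 50/69) - 11 = 395/69 - 11 = -364/69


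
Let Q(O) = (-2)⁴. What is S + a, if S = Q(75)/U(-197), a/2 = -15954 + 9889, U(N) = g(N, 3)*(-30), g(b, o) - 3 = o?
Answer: -545854/45 ≈ -12130.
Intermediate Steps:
g(b, o) = 3 + o
Q(O) = 16
U(N) = -180 (U(N) = (3 + 3)*(-30) = 6*(-30) = -180)
a = -12130 (a = 2*(-15954 + 9889) = 2*(-6065) = -12130)
S = -4/45 (S = 16/(-180) = 16*(-1/180) = -4/45 ≈ -0.088889)
S + a = -4/45 - 12130 = -545854/45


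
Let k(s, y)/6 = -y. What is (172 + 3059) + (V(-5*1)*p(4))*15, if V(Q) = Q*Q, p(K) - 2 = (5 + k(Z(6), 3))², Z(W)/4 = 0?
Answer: 67356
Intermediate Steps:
Z(W) = 0 (Z(W) = 4*0 = 0)
k(s, y) = -6*y (k(s, y) = 6*(-y) = -6*y)
p(K) = 171 (p(K) = 2 + (5 - 6*3)² = 2 + (5 - 18)² = 2 + (-13)² = 2 + 169 = 171)
V(Q) = Q²
(172 + 3059) + (V(-5*1)*p(4))*15 = (172 + 3059) + ((-5*1)²*171)*15 = 3231 + ((-5)²*171)*15 = 3231 + (25*171)*15 = 3231 + 4275*15 = 3231 + 64125 = 67356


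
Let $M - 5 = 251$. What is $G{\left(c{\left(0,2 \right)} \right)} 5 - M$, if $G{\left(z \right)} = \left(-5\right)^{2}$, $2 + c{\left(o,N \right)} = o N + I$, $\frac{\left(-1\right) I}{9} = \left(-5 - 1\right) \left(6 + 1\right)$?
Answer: $-131$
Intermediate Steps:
$I = 378$ ($I = - 9 \left(-5 - 1\right) \left(6 + 1\right) = - 9 \left(\left(-6\right) 7\right) = \left(-9\right) \left(-42\right) = 378$)
$c{\left(o,N \right)} = 376 + N o$ ($c{\left(o,N \right)} = -2 + \left(o N + 378\right) = -2 + \left(N o + 378\right) = -2 + \left(378 + N o\right) = 376 + N o$)
$M = 256$ ($M = 5 + 251 = 256$)
$G{\left(z \right)} = 25$
$G{\left(c{\left(0,2 \right)} \right)} 5 - M = 25 \cdot 5 - 256 = 125 - 256 = -131$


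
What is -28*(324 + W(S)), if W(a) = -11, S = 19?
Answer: -8764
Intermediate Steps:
-28*(324 + W(S)) = -28*(324 - 11) = -28*313 = -8764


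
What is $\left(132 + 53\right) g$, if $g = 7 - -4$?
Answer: $2035$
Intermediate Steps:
$g = 11$ ($g = 7 + 4 = 11$)
$\left(132 + 53\right) g = \left(132 + 53\right) 11 = 185 \cdot 11 = 2035$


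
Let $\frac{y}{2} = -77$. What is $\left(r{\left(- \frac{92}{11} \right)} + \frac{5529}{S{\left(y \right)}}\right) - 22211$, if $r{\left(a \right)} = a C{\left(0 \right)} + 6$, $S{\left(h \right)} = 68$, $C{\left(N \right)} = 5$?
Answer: $- \frac{16579801}{748} \approx -22166.0$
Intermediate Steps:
$y = -154$ ($y = 2 \left(-77\right) = -154$)
$r{\left(a \right)} = 6 + 5 a$ ($r{\left(a \right)} = a 5 + 6 = 5 a + 6 = 6 + 5 a$)
$\left(r{\left(- \frac{92}{11} \right)} + \frac{5529}{S{\left(y \right)}}\right) - 22211 = \left(\left(6 + 5 \left(- \frac{92}{11}\right)\right) + \frac{5529}{68}\right) - 22211 = \left(\left(6 - \frac{460}{11}\right) + \frac{5529}{68}\right) - 22211 = \left(- \frac{394}{11} + \frac{5529}{68}\right) - 22211 = \frac{34027}{748} - 22211 = - \frac{16579801}{748}$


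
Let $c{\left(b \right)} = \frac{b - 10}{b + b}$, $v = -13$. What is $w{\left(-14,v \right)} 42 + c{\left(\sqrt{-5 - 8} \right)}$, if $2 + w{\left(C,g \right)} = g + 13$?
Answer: $- \frac{167}{2} + \frac{5 i \sqrt{13}}{13} \approx -83.5 + 1.3868 i$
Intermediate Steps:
$w{\left(C,g \right)} = 11 + g$ ($w{\left(C,g \right)} = -2 + \left(g + 13\right) = -2 + \left(13 + g\right) = 11 + g$)
$c{\left(b \right)} = \frac{-10 + b}{2 b}$
$w{\left(-14,v \right)} 42 + c{\left(\sqrt{-5 - 8} \right)} = \left(11 - 13\right) 42 + \frac{-10 + \sqrt{-5 - 8}}{2 \sqrt{-5 - 8}} = \left(-2\right) 42 + \frac{-10 + \sqrt{-13}}{2 \sqrt{-13}} = -84 + \frac{-10 + i \sqrt{13}}{2 i \sqrt{13}} = -84 + \frac{- \frac{i \sqrt{13}}{13} \left(-10 + i \sqrt{13}\right)}{2} = -84 - \frac{i \sqrt{13} \left(-10 + i \sqrt{13}\right)}{26}$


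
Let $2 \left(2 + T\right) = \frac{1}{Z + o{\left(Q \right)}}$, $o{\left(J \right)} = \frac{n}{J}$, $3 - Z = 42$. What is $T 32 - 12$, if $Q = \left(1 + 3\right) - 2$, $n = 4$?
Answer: $- \frac{2828}{37} \approx -76.432$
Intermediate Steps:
$Z = -39$ ($Z = 3 - 42 = -39$)
$Q = 2$ ($Q = 4 - 2 = 2$)
$o{\left(J \right)} = \frac{4}{J}$
$T = - \frac{149}{74}$ ($T = -2 + \frac{1}{2 \left(-39 + \frac{4}{2}\right)} = -2 + \frac{1}{2 \left(-39 + 4 \cdot \frac{1}{2}\right)} = -2 + \frac{1}{2 \left(-39 + 2\right)} = -2 + \frac{1}{2 \left(-37\right)} = -2 + \frac{1}{2} \left(- \frac{1}{37}\right) = -2 - \frac{1}{74} = - \frac{149}{74} \approx -2.0135$)
$T 32 - 12 = \left(- \frac{149}{74}\right) 32 - 12 = - \frac{2384}{37} - 12 = - \frac{2828}{37}$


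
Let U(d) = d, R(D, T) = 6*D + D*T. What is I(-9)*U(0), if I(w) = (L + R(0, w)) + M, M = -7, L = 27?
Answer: 0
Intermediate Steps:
I(w) = 20 (I(w) = (27 + 0*(6 + w)) - 7 = (27 + 0) - 7 = 27 - 7 = 20)
I(-9)*U(0) = 20*0 = 0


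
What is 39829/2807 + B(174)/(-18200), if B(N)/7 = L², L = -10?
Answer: 1032747/72982 ≈ 14.151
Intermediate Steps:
B(N) = 700 (B(N) = 7*(-10)² = 7*100 = 700)
39829/2807 + B(174)/(-18200) = 39829/2807 + 700/(-18200) = 39829*(1/2807) + 700*(-1/18200) = 39829/2807 - 1/26 = 1032747/72982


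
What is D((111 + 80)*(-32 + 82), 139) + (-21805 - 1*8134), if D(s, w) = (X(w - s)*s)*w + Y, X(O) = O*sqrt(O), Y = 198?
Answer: -29741 - 12492631950*I*sqrt(9411) ≈ -29741.0 - 1.2119e+12*I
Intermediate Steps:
X(O) = O**(3/2)
D(s, w) = 198 + s*w*(w - s)**(3/2) (D(s, w) = ((w - s)**(3/2)*s)*w + 198 = (s*(w - s)**(3/2))*w + 198 = s*w*(w - s)**(3/2) + 198 = 198 + s*w*(w - s)**(3/2))
D((111 + 80)*(-32 + 82), 139) + (-21805 - 1*8134) = (198 + ((111 + 80)*(-32 + 82))*139*(139 - (111 + 80)*(-32 + 82))**(3/2)) + (-21805 - 1*8134) = (198 + (191*50)*139*(139 - 191*50)**(3/2)) + (-21805 - 8134) = (198 + 9550*139*(139 - 1*9550)**(3/2)) - 29939 = (198 + 9550*139*(139 - 9550)**(3/2)) - 29939 = (198 + 9550*139*(-9411)**(3/2)) - 29939 = (198 + 9550*139*(-9411*I*sqrt(9411))) - 29939 = (198 - 12492631950*I*sqrt(9411)) - 29939 = -29741 - 12492631950*I*sqrt(9411)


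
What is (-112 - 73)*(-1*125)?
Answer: 23125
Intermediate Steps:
(-112 - 73)*(-1*125) = -185*(-125) = 23125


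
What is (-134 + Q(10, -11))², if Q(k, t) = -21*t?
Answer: 9409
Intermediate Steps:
(-134 + Q(10, -11))² = (-134 - 21*(-11))² = (-134 + 231)² = 97² = 9409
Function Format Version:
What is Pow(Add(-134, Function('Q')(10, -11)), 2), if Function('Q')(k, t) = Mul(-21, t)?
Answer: 9409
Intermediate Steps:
Pow(Add(-134, Function('Q')(10, -11)), 2) = Pow(Add(-134, Mul(-21, -11)), 2) = Pow(Add(-134, 231), 2) = Pow(97, 2) = 9409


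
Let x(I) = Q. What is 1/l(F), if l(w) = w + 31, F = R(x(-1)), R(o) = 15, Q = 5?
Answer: 1/46 ≈ 0.021739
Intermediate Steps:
x(I) = 5
F = 15
l(w) = 31 + w
1/l(F) = 1/(31 + 15) = 1/46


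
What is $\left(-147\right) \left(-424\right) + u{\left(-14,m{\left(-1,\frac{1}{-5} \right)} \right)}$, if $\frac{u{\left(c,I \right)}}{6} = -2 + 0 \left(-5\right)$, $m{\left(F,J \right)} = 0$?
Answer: $62316$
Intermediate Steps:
$u{\left(c,I \right)} = -12$ ($u{\left(c,I \right)} = 6 \left(-2 + 0 \left(-5\right)\right) = 6 \left(-2 + 0\right) = 6 \left(-2\right) = -12$)
$\left(-147\right) \left(-424\right) + u{\left(-14,m{\left(-1,\frac{1}{-5} \right)} \right)} = \left(-147\right) \left(-424\right) - 12 = 62328 - 12 = 62316$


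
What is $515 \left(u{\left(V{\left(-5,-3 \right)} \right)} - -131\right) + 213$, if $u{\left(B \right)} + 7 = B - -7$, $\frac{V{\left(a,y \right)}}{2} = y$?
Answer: $64588$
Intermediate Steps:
$V{\left(a,y \right)} = 2 y$
$u{\left(B \right)} = B$ ($u{\left(B \right)} = -7 + \left(B - -7\right) = -7 + \left(B + 7\right) = -7 + \left(7 + B\right) = B$)
$515 \left(u{\left(V{\left(-5,-3 \right)} \right)} - -131\right) + 213 = 515 \left(2 \left(-3\right) - -131\right) + 213 = 515 \left(-6 + 131\right) + 213 = 515 \cdot 125 + 213 = 64375 + 213 = 64588$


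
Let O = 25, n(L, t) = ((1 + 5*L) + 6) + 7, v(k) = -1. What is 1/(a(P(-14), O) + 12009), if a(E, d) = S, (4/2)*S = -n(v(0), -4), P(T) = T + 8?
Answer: 2/24009 ≈ 8.3302e-5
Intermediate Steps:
n(L, t) = 14 + 5*L (n(L, t) = (7 + 5*L) + 7 = 14 + 5*L)
P(T) = 8 + T
S = -9/2 (S = (-(14 + 5*(-1)))/2 = (-(14 - 5))/2 = (-1*9)/2 = (½)*(-9) = -9/2 ≈ -4.5000)
a(E, d) = -9/2
1/(a(P(-14), O) + 12009) = 1/(-9/2 + 12009) = 1/(24009/2) = 2/24009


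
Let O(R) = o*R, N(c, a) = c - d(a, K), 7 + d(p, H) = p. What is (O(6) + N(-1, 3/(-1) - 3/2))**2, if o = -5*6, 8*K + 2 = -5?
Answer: 114921/4 ≈ 28730.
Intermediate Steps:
K = -7/8 (K = -1/4 + (1/8)*(-5) = -1/4 - 5/8 = -7/8 ≈ -0.87500)
d(p, H) = -7 + p
o = -30
N(c, a) = 7 + c - a (N(c, a) = c - (-7 + a) = c + (7 - a) = 7 + c - a)
O(R) = -30*R
(O(6) + N(-1, 3/(-1) - 3/2))**2 = (-30*6 + (7 - 1 - (3/(-1) - 3/2)))**2 = (-180 + (7 - 1 - (3*(-1) - 3*1/2)))**2 = (-180 + (7 - 1 - (-3 - 3/2)))**2 = (-180 + (7 - 1 - 1*(-9/2)))**2 = (-180 + (7 - 1 + 9/2))**2 = (-180 + 21/2)**2 = (-339/2)**2 = 114921/4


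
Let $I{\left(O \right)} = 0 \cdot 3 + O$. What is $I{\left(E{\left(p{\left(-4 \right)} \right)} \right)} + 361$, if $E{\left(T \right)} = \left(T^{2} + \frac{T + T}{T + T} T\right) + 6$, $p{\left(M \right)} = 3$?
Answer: $379$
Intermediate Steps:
$E{\left(T \right)} = 6 + T + T^{2}$ ($E{\left(T \right)} = \left(T^{2} + \frac{2 T}{2 T} T\right) + 6 = \left(T^{2} + 2 T \frac{1}{2 T} T\right) + 6 = \left(T^{2} + 1 T\right) + 6 = \left(T^{2} + T\right) + 6 = \left(T + T^{2}\right) + 6 = 6 + T + T^{2}$)
$I{\left(O \right)} = O$ ($I{\left(O \right)} = 0 + O = O$)
$I{\left(E{\left(p{\left(-4 \right)} \right)} \right)} + 361 = \left(6 + 3 + 3^{2}\right) + 361 = \left(6 + 3 + 9\right) + 361 = 18 + 361 = 379$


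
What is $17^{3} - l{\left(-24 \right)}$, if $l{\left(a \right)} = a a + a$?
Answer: $4361$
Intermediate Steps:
$l{\left(a \right)} = a + a^{2}$ ($l{\left(a \right)} = a^{2} + a = a + a^{2}$)
$17^{3} - l{\left(-24 \right)} = 17^{3} - - 24 \left(1 - 24\right) = 4913 - \left(-24\right) \left(-23\right) = 4913 - 552 = 4361$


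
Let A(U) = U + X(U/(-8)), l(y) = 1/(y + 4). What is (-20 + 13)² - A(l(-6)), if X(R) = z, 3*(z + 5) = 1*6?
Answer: 105/2 ≈ 52.500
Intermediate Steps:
z = -3 (z = -5 + (1*6)/3 = -5 + (⅓)*6 = -5 + 2 = -3)
X(R) = -3
l(y) = 1/(4 + y)
A(U) = -3 + U (A(U) = U - 3 = -3 + U)
(-20 + 13)² - A(l(-6)) = (-20 + 13)² - (-3 + 1/(4 - 6)) = (-7)² - (-3 + 1/(-2)) = 49 - (-3 - ½) = 49 - 1*(-7/2) = 49 + 7/2 = 105/2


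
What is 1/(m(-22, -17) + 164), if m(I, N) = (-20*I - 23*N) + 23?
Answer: 1/1018 ≈ 0.00098232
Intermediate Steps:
m(I, N) = 23 - 23*N - 20*I (m(I, N) = (-23*N - 20*I) + 23 = 23 - 23*N - 20*I)
1/(m(-22, -17) + 164) = 1/((23 - 23*(-17) - 20*(-22)) + 164) = 1/((23 + 391 + 440) + 164) = 1/(854 + 164) = 1/1018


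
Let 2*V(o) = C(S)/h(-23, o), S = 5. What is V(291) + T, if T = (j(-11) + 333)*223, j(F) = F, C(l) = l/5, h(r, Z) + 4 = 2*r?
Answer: 7180599/100 ≈ 71806.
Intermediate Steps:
h(r, Z) = -4 + 2*r
C(l) = l/5 (C(l) = l*(1/5) = l/5)
V(o) = -1/100 (V(o) = (((1/5)*5)/(-4 + 2*(-23)))/2 = (1/(-4 - 46))/2 = (1/(-50))/2 = (1*(-1/50))/2 = (1/2)*(-1/50) = -1/100)
T = 71806 (T = (-11 + 333)*223 = 322*223 = 71806)
V(291) + T = -1/100 + 71806 = 7180599/100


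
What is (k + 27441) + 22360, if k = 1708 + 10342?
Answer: 61851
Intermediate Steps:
k = 12050
(k + 27441) + 22360 = (12050 + 27441) + 22360 = 39491 + 22360 = 61851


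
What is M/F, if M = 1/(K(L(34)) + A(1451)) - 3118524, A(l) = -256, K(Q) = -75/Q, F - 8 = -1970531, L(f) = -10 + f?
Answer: 6464700260/4084894179 ≈ 1.5826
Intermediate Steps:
F = -1970523 (F = 8 - 1970531 = -1970523)
M = -6464700260/2073 (M = 1/(-75/(-10 + 34) - 256) - 3118524 = 1/(-75/24 - 256) - 3118524 = 1/(-75*1/24 - 256) - 3118524 = 1/(-25/8 - 256) - 3118524 = 1/(-2073/8) - 3118524 = -8/2073 - 3118524 = -6464700260/2073 ≈ -3.1185e+6)
M/F = -6464700260/2073/(-1970523) = -6464700260/2073*(-1/1970523) = 6464700260/4084894179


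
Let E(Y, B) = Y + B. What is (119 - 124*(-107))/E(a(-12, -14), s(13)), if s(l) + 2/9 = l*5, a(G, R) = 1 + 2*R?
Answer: 120483/340 ≈ 354.36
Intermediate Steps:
s(l) = -2/9 + 5*l (s(l) = -2/9 + l*5 = -2/9 + 5*l)
E(Y, B) = B + Y
(119 - 124*(-107))/E(a(-12, -14), s(13)) = (119 - 124*(-107))/((-2/9 + 5*13) + (1 + 2*(-14))) = (119 + 13268)/((-2/9 + 65) + (1 - 28)) = 13387/(583/9 - 27) = 13387/(340/9) = 13387*(9/340) = 120483/340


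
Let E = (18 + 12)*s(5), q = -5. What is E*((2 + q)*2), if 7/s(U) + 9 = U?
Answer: 315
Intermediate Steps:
s(U) = 7/(-9 + U)
E = -105/2 (E = (18 + 12)*(7/(-9 + 5)) = 30*(7/(-4)) = 30*(7*(-¼)) = 30*(-7/4) = -105/2 ≈ -52.500)
E*((2 + q)*2) = -105*(2 - 5)*2/2 = -(-315)*2/2 = -105/2*(-6) = 315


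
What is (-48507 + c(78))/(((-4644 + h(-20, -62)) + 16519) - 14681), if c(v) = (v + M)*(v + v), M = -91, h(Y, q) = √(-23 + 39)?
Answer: 16845/934 ≈ 18.035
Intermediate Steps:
h(Y, q) = 4 (h(Y, q) = √16 = 4)
c(v) = 2*v*(-91 + v) (c(v) = (v - 91)*(v + v) = (-91 + v)*(2*v) = 2*v*(-91 + v))
(-48507 + c(78))/(((-4644 + h(-20, -62)) + 16519) - 14681) = (-48507 + 2*78*(-91 + 78))/(((-4644 + 4) + 16519) - 14681) = (-48507 + 2*78*(-13))/((-4640 + 16519) - 14681) = (-48507 - 2028)/(11879 - 14681) = -50535/(-2802) = -50535*(-1/2802) = 16845/934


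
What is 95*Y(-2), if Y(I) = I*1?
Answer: -190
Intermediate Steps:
Y(I) = I
95*Y(-2) = 95*(-2) = -190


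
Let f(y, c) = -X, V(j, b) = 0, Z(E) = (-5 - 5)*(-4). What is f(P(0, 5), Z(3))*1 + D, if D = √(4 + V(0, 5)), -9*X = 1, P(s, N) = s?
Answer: 19/9 ≈ 2.1111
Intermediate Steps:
Z(E) = 40 (Z(E) = -10*(-4) = 40)
X = -⅑ (X = -⅑*1 = -⅑ ≈ -0.11111)
D = 2 (D = √(4 + 0) = √4 = 2)
f(y, c) = ⅑ (f(y, c) = -1*(-⅑) = ⅑)
f(P(0, 5), Z(3))*1 + D = (⅑)*1 + 2 = ⅑ + 2 = 19/9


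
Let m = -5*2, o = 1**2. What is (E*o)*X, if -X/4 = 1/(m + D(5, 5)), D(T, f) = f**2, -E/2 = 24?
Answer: 64/5 ≈ 12.800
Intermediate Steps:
E = -48 (E = -2*24 = -48)
o = 1
m = -10
X = -4/15 (X = -4/(-10 + 5**2) = -4/(-10 + 25) = -4/15 ≈ -0.26667)
(E*o)*X = -48*1*(-4/15) = -48*(-4/15) = 64/5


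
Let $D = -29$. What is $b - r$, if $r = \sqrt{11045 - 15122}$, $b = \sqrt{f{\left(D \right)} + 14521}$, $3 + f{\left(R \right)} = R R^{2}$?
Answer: $i \left(\sqrt{9871} - 3 \sqrt{453}\right) \approx 35.502 i$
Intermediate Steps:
$f{\left(R \right)} = -3 + R^{3}$ ($f{\left(R \right)} = -3 + R R^{2} = -3 + R^{3}$)
$b = i \sqrt{9871}$ ($b = \sqrt{\left(-3 + \left(-29\right)^{3}\right) + 14521} = \sqrt{\left(-3 - 24389\right) + 14521} = \sqrt{-24392 + 14521} = \sqrt{-9871} = i \sqrt{9871} \approx 99.353 i$)
$r = 3 i \sqrt{453}$ ($r = \sqrt{-4077} = 3 i \sqrt{453} \approx 63.851 i$)
$b - r = i \sqrt{9871} - 3 i \sqrt{453}$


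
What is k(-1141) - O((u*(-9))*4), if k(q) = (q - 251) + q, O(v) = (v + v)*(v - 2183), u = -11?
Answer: 1412771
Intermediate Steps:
O(v) = 2*v*(-2183 + v) (O(v) = (2*v)*(-2183 + v) = 2*v*(-2183 + v))
k(q) = -251 + 2*q (k(q) = (-251 + q) + q = -251 + 2*q)
k(-1141) - O((u*(-9))*4) = (-251 + 2*(-1141)) - 2*-11*(-9)*4*(-2183 - 11*(-9)*4) = (-251 - 2282) - 2*99*4*(-2183 + 99*4) = -2533 - 2*396*(-2183 + 396) = -2533 - 2*396*(-1787) = -2533 - 1*(-1415304) = -2533 + 1415304 = 1412771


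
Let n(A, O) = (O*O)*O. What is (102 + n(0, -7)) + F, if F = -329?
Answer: -570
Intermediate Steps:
n(A, O) = O**3 (n(A, O) = O**2*O = O**3)
(102 + n(0, -7)) + F = (102 + (-7)**3) - 329 = (102 - 343) - 329 = -241 - 329 = -570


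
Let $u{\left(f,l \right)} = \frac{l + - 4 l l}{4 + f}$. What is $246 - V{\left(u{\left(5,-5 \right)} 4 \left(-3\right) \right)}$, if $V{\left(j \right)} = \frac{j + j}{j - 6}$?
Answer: $\frac{16342}{67} \approx 243.91$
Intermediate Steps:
$u{\left(f,l \right)} = \frac{l - 4 l^{2}}{4 + f}$
$V{\left(j \right)} = \frac{2 j}{-6 + j}$
$246 - V{\left(u{\left(5,-5 \right)} 4 \left(-3\right) \right)} = 246 - \frac{2 - \frac{5 \left(1 - -20\right)}{4 + 5} \cdot 4 \left(-3\right)}{-6 + - \frac{5 \left(1 - -20\right)}{4 + 5} \cdot 4 \left(-3\right)} = 246 - \frac{2 - \frac{5 \left(1 + 20\right)}{9} \cdot 4 \left(-3\right)}{-6 + - \frac{5 \left(1 + 20\right)}{9} \cdot 4 \left(-3\right)} = 246 - \frac{2 \left(-5\right) \frac{1}{9} \cdot 21 \cdot 4 \left(-3\right)}{-6 + \left(-5\right) \frac{1}{9} \cdot 21 \cdot 4 \left(-3\right)} = 246 - \frac{2 \left(- \frac{35}{3}\right) 4 \left(-3\right)}{-6 + \left(- \frac{35}{3}\right) 4 \left(-3\right)} = 246 - \frac{2 \left(\left(- \frac{140}{3}\right) \left(-3\right)\right)}{-6 - -140} = 246 - 2 \cdot 140 \frac{1}{-6 + 140} = 246 - 2 \cdot 140 \cdot \frac{1}{134} = 246 - \frac{140}{67} = \frac{16342}{67}$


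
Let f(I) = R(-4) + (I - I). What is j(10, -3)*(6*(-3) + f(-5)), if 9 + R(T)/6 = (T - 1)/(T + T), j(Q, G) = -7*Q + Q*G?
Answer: 6825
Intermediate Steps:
j(Q, G) = -7*Q + G*Q
R(T) = -54 + 3*(-1 + T)/T (R(T) = -54 + 6*((T - 1)/(T + T)) = -54 + 6*((-1 + T)/((2*T))) = -54 + 6*((-1 + T)*(1/(2*T))) = -54 + 6*((-1 + T)/(2*T)) = -54 + 3*(-1 + T)/T)
f(I) = -201/4 (f(I) = (-51 - 3/(-4)) + (I - I) = (-51 - 3*(-1/4)) + 0 = (-51 + 3/4) + 0 = -201/4 + 0 = -201/4)
j(10, -3)*(6*(-3) + f(-5)) = (10*(-7 - 3))*(6*(-3) - 201/4) = (10*(-10))*(-18 - 201/4) = -100*(-273/4) = 6825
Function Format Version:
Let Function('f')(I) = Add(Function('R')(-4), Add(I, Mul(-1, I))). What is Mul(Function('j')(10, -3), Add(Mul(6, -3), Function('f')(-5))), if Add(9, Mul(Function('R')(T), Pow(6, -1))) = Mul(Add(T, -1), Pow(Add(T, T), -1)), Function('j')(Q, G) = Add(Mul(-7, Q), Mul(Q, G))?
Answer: 6825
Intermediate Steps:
Function('j')(Q, G) = Add(Mul(-7, Q), Mul(G, Q))
Function('R')(T) = Add(-54, Mul(3, Pow(T, -1), Add(-1, T))) (Function('R')(T) = Add(-54, Mul(6, Mul(Add(T, -1), Pow(Add(T, T), -1)))) = Add(-54, Mul(6, Mul(Add(-1, T), Pow(Mul(2, T), -1)))) = Add(-54, Mul(6, Mul(Add(-1, T), Mul(Rational(1, 2), Pow(T, -1))))) = Add(-54, Mul(6, Mul(Rational(1, 2), Pow(T, -1), Add(-1, T)))) = Add(-54, Mul(3, Pow(T, -1), Add(-1, T))))
Function('f')(I) = Rational(-201, 4) (Function('f')(I) = Add(Add(-51, Mul(-3, Pow(-4, -1))), Add(I, Mul(-1, I))) = Add(Add(-51, Mul(-3, Rational(-1, 4))), 0) = Add(Add(-51, Rational(3, 4)), 0) = Add(Rational(-201, 4), 0) = Rational(-201, 4))
Mul(Function('j')(10, -3), Add(Mul(6, -3), Function('f')(-5))) = Mul(Mul(10, Add(-7, -3)), Add(Mul(6, -3), Rational(-201, 4))) = Mul(Mul(10, -10), Add(-18, Rational(-201, 4))) = Mul(-100, Rational(-273, 4)) = 6825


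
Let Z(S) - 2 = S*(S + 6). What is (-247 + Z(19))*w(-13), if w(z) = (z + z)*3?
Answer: -17940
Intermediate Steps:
Z(S) = 2 + S*(6 + S) (Z(S) = 2 + S*(S + 6) = 2 + S*(6 + S))
w(z) = 6*z (w(z) = (2*z)*3 = 6*z)
(-247 + Z(19))*w(-13) = (-247 + (2 + 19² + 6*19))*(6*(-13)) = (-247 + (2 + 361 + 114))*(-78) = (-247 + 477)*(-78) = 230*(-78) = -17940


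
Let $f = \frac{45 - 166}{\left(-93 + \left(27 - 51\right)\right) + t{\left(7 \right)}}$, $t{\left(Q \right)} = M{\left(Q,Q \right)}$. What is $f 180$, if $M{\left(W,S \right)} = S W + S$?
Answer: $\frac{21780}{61} \approx 357.05$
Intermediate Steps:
$M{\left(W,S \right)} = S + S W$
$t{\left(Q \right)} = Q \left(1 + Q\right)$
$f = \frac{121}{61}$ ($f = \frac{45 - 166}{\left(-93 + \left(27 - 51\right)\right) + 7 \left(1 + 7\right)} = - \frac{121}{\left(-93 + \left(27 - 51\right)\right) + 7 \cdot 8} = - \frac{121}{\left(-93 - 24\right) + 56} = - \frac{121}{-117 + 56} = - \frac{121}{-61} = \left(-121\right) \left(- \frac{1}{61}\right) = \frac{121}{61} \approx 1.9836$)
$f 180 = \frac{121}{61} \cdot 180 = \frac{21780}{61}$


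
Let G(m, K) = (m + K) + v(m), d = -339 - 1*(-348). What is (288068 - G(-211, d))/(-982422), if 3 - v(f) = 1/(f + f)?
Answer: -121648673/414582084 ≈ -0.29342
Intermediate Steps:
d = 9 (d = -339 + 348 = 9)
v(f) = 3 - 1/(2*f) (v(f) = 3 - 1/(f + f) = 3 - 1/(2*f))
G(m, K) = 3 + K + m - 1/(2*m) (G(m, K) = (m + K) + (3 - 1/(2*m)) = (K + m) + (3 - 1/(2*m)) = 3 + K + m - 1/(2*m))
(288068 - G(-211, d))/(-982422) = (288068 - (3 + 9 - 211 - 1/2/(-211)))/(-982422) = (288068 - (3 + 9 - 211 - 1/2*(-1/211)))*(-1/982422) = (288068 - (3 + 9 - 211 + 1/422))*(-1/982422) = (288068 - 1*(-83977/422))*(-1/982422) = (288068 + 83977/422)*(-1/982422) = (121648673/422)*(-1/982422) = -121648673/414582084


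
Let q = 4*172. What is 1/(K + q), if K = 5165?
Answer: 1/5853 ≈ 0.00017085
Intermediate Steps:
q = 688
1/(K + q) = 1/(5165 + 688) = 1/5853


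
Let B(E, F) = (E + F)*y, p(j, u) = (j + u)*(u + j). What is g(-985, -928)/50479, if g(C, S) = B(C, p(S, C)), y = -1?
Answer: -3658584/50479 ≈ -72.477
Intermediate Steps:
p(j, u) = (j + u)**2 (p(j, u) = (j + u)*(j + u) = (j + u)**2)
B(E, F) = -E - F (B(E, F) = (E + F)*(-1) = -E - F)
g(C, S) = -C - (C + S)**2 (g(C, S) = -C - (S + C)**2 = -C - (C + S)**2)
g(-985, -928)/50479 = (-1*(-985) - (-985 - 928)**2)/50479 = (985 - 1*(-1913)**2)*(1/50479) = (985 - 1*3659569)*(1/50479) = (985 - 3659569)*(1/50479) = -3658584*1/50479 = -3658584/50479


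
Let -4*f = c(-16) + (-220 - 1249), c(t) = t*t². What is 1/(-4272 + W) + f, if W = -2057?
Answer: 35220881/25316 ≈ 1391.3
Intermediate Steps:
c(t) = t³
f = 5565/4 (f = -((-16)³ + (-220 - 1249))/4 = -(-4096 - 1469)/4 = -¼*(-5565) = 5565/4 ≈ 1391.3)
1/(-4272 + W) + f = 1/(-4272 - 2057) + 5565/4 = 1/(-6329) + 5565/4 = -1/6329 + 5565/4 = 35220881/25316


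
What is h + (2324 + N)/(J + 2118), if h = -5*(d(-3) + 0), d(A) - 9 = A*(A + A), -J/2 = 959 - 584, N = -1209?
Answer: -183565/1368 ≈ -134.19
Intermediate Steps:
J = -750 (J = -2*(959 - 584) = -2*375 = -750)
d(A) = 9 + 2*A² (d(A) = 9 + A*(A + A) = 9 + A*(2*A) = 9 + 2*A²)
h = -135 (h = -5*((9 + 2*(-3)²) + 0) = -5*((9 + 2*9) + 0) = -5*((9 + 18) + 0) = -5*(27 + 0) = -5*27 = -135)
h + (2324 + N)/(J + 2118) = -135 + (2324 - 1209)/(-750 + 2118) = -135 + 1115/1368 = -183565/1368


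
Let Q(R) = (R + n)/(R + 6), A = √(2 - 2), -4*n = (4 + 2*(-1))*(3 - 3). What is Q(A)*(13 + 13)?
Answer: 0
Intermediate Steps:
n = 0 (n = -(4 + 2*(-1))*(3 - 3)/4 = -(4 - 2)*0/4 = -0/2 = -¼*0 = 0)
A = 0 (A = √0 = 0)
Q(R) = R/(6 + R) (Q(R) = (R + 0)/(R + 6) = R/(6 + R))
Q(A)*(13 + 13) = (0/(6 + 0))*(13 + 13) = (0/6)*26 = (0*(⅙))*26 = 0*26 = 0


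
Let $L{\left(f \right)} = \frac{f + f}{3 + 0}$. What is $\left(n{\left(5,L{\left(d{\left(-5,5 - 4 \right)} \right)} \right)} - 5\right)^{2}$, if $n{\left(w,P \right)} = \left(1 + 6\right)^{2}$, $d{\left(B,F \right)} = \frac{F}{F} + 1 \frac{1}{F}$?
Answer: $1936$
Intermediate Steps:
$d{\left(B,F \right)} = 1 + \frac{1}{F}$
$L{\left(f \right)} = \frac{2 f}{3}$
$n{\left(w,P \right)} = 49$ ($n{\left(w,P \right)} = 7^{2} = 49$)
$\left(n{\left(5,L{\left(d{\left(-5,5 - 4 \right)} \right)} \right)} - 5\right)^{2} = \left(49 - 5\right)^{2} = 44^{2} = 1936$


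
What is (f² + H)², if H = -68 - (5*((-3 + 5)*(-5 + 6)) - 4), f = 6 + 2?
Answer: 100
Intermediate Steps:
f = 8
H = -74 (H = -68 - (5*(2*1) - 4) = -68 - (5*2 - 4) = -68 - (10 - 4) = -68 - 1*6 = -68 - 6 = -74)
(f² + H)² = (8² - 74)² = (64 - 74)² = (-10)² = 100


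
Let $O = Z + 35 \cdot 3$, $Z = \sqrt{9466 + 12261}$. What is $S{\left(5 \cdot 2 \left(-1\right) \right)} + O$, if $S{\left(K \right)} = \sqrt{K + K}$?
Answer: $105 + \sqrt{21727} + 2 i \sqrt{5} \approx 252.4 + 4.4721 i$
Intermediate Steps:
$S{\left(K \right)} = \sqrt{2} \sqrt{K}$ ($S{\left(K \right)} = \sqrt{2 K} = \sqrt{2} \sqrt{K}$)
$Z = \sqrt{21727} \approx 147.4$
$O = 105 + \sqrt{21727}$ ($O = \sqrt{21727} + 35 \cdot 3 = \sqrt{21727} + 105 = 105 + \sqrt{21727} \approx 252.4$)
$S{\left(5 \cdot 2 \left(-1\right) \right)} + O = \sqrt{2} \sqrt{5 \cdot 2 \left(-1\right)} + \left(105 + \sqrt{21727}\right) = \sqrt{2} \sqrt{10 \left(-1\right)} + \left(105 + \sqrt{21727}\right) = \sqrt{2} \sqrt{-10} + \left(105 + \sqrt{21727}\right) = \sqrt{2} i \sqrt{10} + \left(105 + \sqrt{21727}\right) = 2 i \sqrt{5} + \left(105 + \sqrt{21727}\right) = 105 + \sqrt{21727} + 2 i \sqrt{5}$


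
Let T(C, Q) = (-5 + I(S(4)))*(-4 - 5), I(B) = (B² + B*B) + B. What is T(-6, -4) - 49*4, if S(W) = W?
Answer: -475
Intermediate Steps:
I(B) = B + 2*B² (I(B) = (B² + B²) + B = 2*B² + B = B + 2*B²)
T(C, Q) = -279 (T(C, Q) = (-5 + 4*(1 + 2*4))*(-4 - 5) = (-5 + 4*(1 + 8))*(-9) = (-5 + 4*9)*(-9) = (-5 + 36)*(-9) = 31*(-9) = -279)
T(-6, -4) - 49*4 = -279 - 49*4 = -279 - 196 = -475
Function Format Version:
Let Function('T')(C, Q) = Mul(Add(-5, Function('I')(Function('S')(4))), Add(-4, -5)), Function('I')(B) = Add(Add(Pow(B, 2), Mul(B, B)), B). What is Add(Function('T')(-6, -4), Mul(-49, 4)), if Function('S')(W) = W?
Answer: -475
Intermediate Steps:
Function('I')(B) = Add(B, Mul(2, Pow(B, 2))) (Function('I')(B) = Add(Add(Pow(B, 2), Pow(B, 2)), B) = Add(Mul(2, Pow(B, 2)), B) = Add(B, Mul(2, Pow(B, 2))))
Function('T')(C, Q) = -279 (Function('T')(C, Q) = Mul(Add(-5, Mul(4, Add(1, Mul(2, 4)))), Add(-4, -5)) = Mul(Add(-5, Mul(4, Add(1, 8))), -9) = Mul(Add(-5, Mul(4, 9)), -9) = Mul(Add(-5, 36), -9) = Mul(31, -9) = -279)
Add(Function('T')(-6, -4), Mul(-49, 4)) = Add(-279, Mul(-49, 4)) = Add(-279, -196) = -475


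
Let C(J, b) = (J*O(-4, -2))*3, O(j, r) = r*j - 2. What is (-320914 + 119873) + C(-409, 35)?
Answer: -208403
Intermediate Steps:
O(j, r) = -2 + j*r (O(j, r) = j*r - 2 = -2 + j*r)
C(J, b) = 18*J (C(J, b) = (J*(-2 - 4*(-2)))*3 = (J*(-2 + 8))*3 = (J*6)*3 = (6*J)*3 = 18*J)
(-320914 + 119873) + C(-409, 35) = (-320914 + 119873) + 18*(-409) = -201041 - 7362 = -208403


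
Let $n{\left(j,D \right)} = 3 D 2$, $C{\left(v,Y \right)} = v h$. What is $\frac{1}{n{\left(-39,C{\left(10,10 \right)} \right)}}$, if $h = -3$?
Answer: $- \frac{1}{180} \approx -0.0055556$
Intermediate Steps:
$C{\left(v,Y \right)} = - 3 v$ ($C{\left(v,Y \right)} = v \left(-3\right) = - 3 v$)
$n{\left(j,D \right)} = 6 D$
$\frac{1}{n{\left(-39,C{\left(10,10 \right)} \right)}} = \frac{1}{6 \left(\left(-3\right) 10\right)} = \frac{1}{6 \left(-30\right)} = \frac{1}{-180} = - \frac{1}{180}$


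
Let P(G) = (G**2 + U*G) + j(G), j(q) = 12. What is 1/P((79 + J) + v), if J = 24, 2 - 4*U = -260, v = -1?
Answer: 1/17097 ≈ 5.8490e-5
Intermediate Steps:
U = 131/2 (U = 1/2 - 1/4*(-260) = 1/2 + 65 = 131/2 ≈ 65.500)
P(G) = 12 + G**2 + 131*G/2 (P(G) = (G**2 + 131*G/2) + 12 = 12 + G**2 + 131*G/2)
1/P((79 + J) + v) = 1/(12 + ((79 + 24) - 1)**2 + 131*((79 + 24) - 1)/2) = 1/(12 + (103 - 1)**2 + 131*(103 - 1)/2) = 1/(12 + 102**2 + (131/2)*102) = 1/(12 + 10404 + 6681) = 1/17097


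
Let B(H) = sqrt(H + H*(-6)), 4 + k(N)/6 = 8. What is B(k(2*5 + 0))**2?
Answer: -120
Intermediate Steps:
k(N) = 24 (k(N) = -24 + 6*8 = -24 + 48 = 24)
B(H) = sqrt(5)*sqrt(-H) (B(H) = sqrt(H - 6*H) = sqrt(-5*H) = sqrt(5)*sqrt(-H))
B(k(2*5 + 0))**2 = (sqrt(5)*sqrt(-1*24))**2 = (sqrt(5)*sqrt(-24))**2 = (sqrt(5)*(2*I*sqrt(6)))**2 = (2*I*sqrt(30))**2 = -120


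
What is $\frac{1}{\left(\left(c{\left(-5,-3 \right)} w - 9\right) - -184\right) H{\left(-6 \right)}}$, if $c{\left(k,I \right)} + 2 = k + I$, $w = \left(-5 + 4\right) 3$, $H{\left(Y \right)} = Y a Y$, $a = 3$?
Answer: $\frac{1}{22140} \approx 4.5167 \cdot 10^{-5}$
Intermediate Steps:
$H{\left(Y \right)} = 3 Y^{2}$ ($H{\left(Y \right)} = Y 3 Y = 3 Y Y = 3 Y^{2}$)
$w = -3$ ($w = \left(-1\right) 3 = -3$)
$c{\left(k,I \right)} = -2 + I + k$ ($c{\left(k,I \right)} = -2 + \left(k + I\right) = -2 + \left(I + k\right) = -2 + I + k$)
$\frac{1}{\left(\left(c{\left(-5,-3 \right)} w - 9\right) - -184\right) H{\left(-6 \right)}} = \frac{1}{\left(\left(\left(-2 - 3 - 5\right) \left(-3\right) - 9\right) - -184\right) 3 \left(-6\right)^{2}} = \frac{1}{\left(\left(\left(-10\right) \left(-3\right) - 9\right) + 184\right) 3 \cdot 36} = \frac{1}{\left(\left(30 - 9\right) + 184\right) 108} = \frac{1}{\left(21 + 184\right) 108} = \frac{1}{205 \cdot 108} = \frac{1}{22140}$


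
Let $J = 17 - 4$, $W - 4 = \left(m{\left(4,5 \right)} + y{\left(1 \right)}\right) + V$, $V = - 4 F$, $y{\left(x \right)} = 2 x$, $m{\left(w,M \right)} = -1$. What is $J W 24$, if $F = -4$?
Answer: $6552$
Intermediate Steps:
$V = 16$ ($V = \left(-4\right) \left(-4\right) = 16$)
$W = 21$ ($W = 4 + \left(\left(-1 + 2 \cdot 1\right) + 16\right) = 4 + \left(\left(-1 + 2\right) + 16\right) = 4 + \left(1 + 16\right) = 4 + 17 = 21$)
$J = 13$
$J W 24 = 13 \cdot 21 \cdot 24 = 13 \cdot 504 = 6552$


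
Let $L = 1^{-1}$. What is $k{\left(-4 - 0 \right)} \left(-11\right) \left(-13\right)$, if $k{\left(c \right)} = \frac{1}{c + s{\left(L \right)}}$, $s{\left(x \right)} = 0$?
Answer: $- \frac{143}{4} \approx -35.75$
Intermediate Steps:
$L = 1$
$k{\left(c \right)} = \frac{1}{c}$ ($k{\left(c \right)} = \frac{1}{c + 0} = \frac{1}{c}$)
$k{\left(-4 - 0 \right)} \left(-11\right) \left(-13\right) = \frac{1}{-4 - 0} \left(-11\right) \left(-13\right) = \frac{1}{-4 + 0} \left(-11\right) \left(-13\right) = \frac{1}{-4} \left(-11\right) \left(-13\right) = \left(- \frac{1}{4}\right) \left(-11\right) \left(-13\right) = \frac{11}{4} \left(-13\right) = - \frac{143}{4}$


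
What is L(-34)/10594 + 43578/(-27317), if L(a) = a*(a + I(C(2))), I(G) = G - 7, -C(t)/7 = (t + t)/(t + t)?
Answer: -208541994/144698149 ≈ -1.4412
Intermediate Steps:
C(t) = -7 (C(t) = -7*(t + t)/(t + t) = -7*2*t/(2*t) = -7*2*t*1/(2*t) = -7*1 = -7)
I(G) = -7 + G
L(a) = a*(-14 + a) (L(a) = a*(a + (-7 - 7)) = a*(a - 14) = a*(-14 + a))
L(-34)/10594 + 43578/(-27317) = -34*(-14 - 34)/10594 + 43578/(-27317) = -34*(-48)*(1/10594) + 43578*(-1/27317) = 1632*(1/10594) - 43578/27317 = 816/5297 - 43578/27317 = -208541994/144698149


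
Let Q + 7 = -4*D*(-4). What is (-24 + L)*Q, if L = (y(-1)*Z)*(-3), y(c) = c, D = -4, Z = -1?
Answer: 1917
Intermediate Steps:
L = -3 (L = -1*(-1)*(-3) = 1*(-3) = -3)
Q = -71 (Q = -7 - 4*(-4)*(-4) = -7 + 16*(-4) = -7 - 64 = -71)
(-24 + L)*Q = (-24 - 3)*(-71) = -27*(-71) = 1917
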